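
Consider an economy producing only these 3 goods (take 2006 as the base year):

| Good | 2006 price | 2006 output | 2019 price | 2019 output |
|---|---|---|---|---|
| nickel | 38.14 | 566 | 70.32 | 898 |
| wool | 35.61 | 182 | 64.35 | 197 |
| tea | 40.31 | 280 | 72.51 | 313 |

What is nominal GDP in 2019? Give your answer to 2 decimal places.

Nominal GDP 2019 = Σ (p_2019 × q_2019) = 70.32·898 + 64.35·197 + 72.51·313 = 98519.94.

98519.94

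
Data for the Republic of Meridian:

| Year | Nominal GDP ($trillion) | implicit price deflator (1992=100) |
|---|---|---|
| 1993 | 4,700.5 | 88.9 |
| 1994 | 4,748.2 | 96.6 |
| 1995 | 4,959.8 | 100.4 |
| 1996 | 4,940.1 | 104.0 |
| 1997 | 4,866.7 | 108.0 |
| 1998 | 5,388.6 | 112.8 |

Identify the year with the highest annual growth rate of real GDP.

1994: real = 4748.2/0.966 = 4915.32; growth vs 1993 (5287.40) = -7.04%.
1995: real = 4959.8/1.004 = 4940.04; growth vs 1994 (4915.32) = 0.50%.
1996: real = 4940.1/1.040 = 4750.10; growth vs 1995 (4940.04) = -3.84%.
1997: real = 4866.7/1.080 = 4506.20; growth vs 1996 (4750.10) = -5.13%.
1998: real = 5388.6/1.128 = 4777.13; growth vs 1997 (4506.20) = 6.01%.

1998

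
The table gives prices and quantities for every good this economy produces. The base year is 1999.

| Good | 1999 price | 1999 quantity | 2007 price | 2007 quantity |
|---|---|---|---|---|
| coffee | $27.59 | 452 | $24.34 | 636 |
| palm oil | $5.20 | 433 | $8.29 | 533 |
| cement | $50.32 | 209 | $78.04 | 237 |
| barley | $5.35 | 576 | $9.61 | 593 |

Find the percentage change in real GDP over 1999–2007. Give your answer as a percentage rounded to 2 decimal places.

25.06%

Real GDP 1999 = Nominal GDP 1999 = 27.59·452 + 5.20·433 + 50.32·209 + 5.35·576 = 28320.76.
Real GDP 2007 (at 1999 prices) = 27.59·636 + 5.20·533 + 50.32·237 + 5.35·593 = 35417.23.
Real growth = 35417.23/28320.76 − 1 = 0.2506.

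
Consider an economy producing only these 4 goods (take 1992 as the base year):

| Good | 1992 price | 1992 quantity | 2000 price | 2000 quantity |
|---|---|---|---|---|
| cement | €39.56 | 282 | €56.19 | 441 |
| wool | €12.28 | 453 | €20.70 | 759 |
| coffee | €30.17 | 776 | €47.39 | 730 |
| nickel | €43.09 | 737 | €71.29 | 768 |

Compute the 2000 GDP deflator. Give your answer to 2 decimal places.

158.56

Nominal GDP 2000 = 56.19·441 + 20.70·759 + 47.39·730 + 71.29·768 = 129836.51.
Real GDP 2000 (at 1992 prices) = 39.56·441 + 12.28·759 + 30.17·730 + 43.09·768 = 81883.70.
Deflator = Nominal/Real × 100 = 129836.51/81883.70 × 100 = 158.562.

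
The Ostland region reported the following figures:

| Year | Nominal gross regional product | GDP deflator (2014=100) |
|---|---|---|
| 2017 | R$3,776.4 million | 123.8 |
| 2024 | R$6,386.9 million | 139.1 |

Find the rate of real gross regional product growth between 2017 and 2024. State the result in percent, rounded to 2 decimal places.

50.52%

Deflate each year: 2017 → 3776.4/1.238 = 3050.40; 2024 → 6386.9/1.391 = 4591.59.
So real gross regional product changed by 4591.59/3050.40 − 1 = 0.5052, i.e. 50.52%.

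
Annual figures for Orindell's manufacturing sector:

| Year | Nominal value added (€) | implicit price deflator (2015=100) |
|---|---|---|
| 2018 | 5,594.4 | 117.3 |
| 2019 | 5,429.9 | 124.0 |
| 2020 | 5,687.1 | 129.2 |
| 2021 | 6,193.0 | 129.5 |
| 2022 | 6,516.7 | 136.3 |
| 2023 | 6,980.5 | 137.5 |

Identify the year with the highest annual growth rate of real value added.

2021

2019: real = 5429.9/1.240 = 4378.95; growth vs 2018 (4769.31) = -8.18%.
2020: real = 5687.1/1.292 = 4401.78; growth vs 2019 (4378.95) = 0.52%.
2021: real = 6193.0/1.295 = 4782.24; growth vs 2020 (4401.78) = 8.64%.
2022: real = 6516.7/1.363 = 4781.14; growth vs 2021 (4782.24) = -0.02%.
2023: real = 6980.5/1.375 = 5076.73; growth vs 2022 (4781.14) = 6.18%.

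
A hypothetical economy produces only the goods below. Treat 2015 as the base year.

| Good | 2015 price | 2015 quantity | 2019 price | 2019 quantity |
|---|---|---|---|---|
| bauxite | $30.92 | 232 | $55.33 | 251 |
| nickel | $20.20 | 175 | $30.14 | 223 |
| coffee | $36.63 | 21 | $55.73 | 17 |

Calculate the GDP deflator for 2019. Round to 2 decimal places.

167.26

Nominal GDP 2019 = 55.33·251 + 30.14·223 + 55.73·17 = 21556.46.
Real GDP 2019 (at 2015 prices) = 30.92·251 + 20.20·223 + 36.63·17 = 12888.23.
Deflator = Nominal/Real × 100 = 21556.46/12888.23 × 100 = 167.257.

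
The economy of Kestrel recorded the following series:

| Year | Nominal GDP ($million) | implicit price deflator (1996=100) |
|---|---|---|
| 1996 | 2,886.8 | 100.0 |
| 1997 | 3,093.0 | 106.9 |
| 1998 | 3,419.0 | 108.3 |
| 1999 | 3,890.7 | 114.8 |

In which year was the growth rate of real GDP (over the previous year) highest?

1998

1997: real = 3093.0/1.069 = 2893.36; growth vs 1996 (2886.80) = 0.23%.
1998: real = 3419.0/1.083 = 3156.97; growth vs 1997 (2893.36) = 9.11%.
1999: real = 3890.7/1.148 = 3389.11; growth vs 1998 (3156.97) = 7.35%.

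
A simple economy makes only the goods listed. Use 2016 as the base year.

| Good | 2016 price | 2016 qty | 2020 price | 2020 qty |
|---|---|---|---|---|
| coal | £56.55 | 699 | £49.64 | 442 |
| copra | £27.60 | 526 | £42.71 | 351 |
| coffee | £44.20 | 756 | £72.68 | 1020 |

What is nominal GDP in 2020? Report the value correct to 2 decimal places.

Nominal GDP 2020 = Σ (p_2020 × q_2020) = 49.64·442 + 42.71·351 + 72.68·1020 = 111065.69.

£111065.69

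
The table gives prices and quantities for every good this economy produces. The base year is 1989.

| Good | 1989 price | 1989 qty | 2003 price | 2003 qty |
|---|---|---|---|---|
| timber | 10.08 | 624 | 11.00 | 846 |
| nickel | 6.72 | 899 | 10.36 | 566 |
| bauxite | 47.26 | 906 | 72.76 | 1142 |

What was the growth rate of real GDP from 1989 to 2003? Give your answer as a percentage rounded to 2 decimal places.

20.22%

Real GDP 1989 = Nominal GDP 1989 = 10.08·624 + 6.72·899 + 47.26·906 = 55148.76.
Real GDP 2003 (at 1989 prices) = 10.08·846 + 6.72·566 + 47.26·1142 = 66302.12.
Real growth = 66302.12/55148.76 − 1 = 0.2022.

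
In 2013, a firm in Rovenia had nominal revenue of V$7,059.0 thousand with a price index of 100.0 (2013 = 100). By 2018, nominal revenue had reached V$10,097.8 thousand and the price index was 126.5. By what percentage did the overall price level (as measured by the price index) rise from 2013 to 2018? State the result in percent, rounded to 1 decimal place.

26.5%

Price-level change = 126.5 / 100.0 − 1 = 0.2650.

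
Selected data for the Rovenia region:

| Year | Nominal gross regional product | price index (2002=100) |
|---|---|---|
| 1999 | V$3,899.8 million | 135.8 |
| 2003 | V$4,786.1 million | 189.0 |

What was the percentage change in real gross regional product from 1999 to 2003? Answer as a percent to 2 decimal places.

-11.82%

Deflate each year: 1999 → 3899.8/1.358 = 2871.72; 2003 → 4786.1/1.890 = 2532.33.
So real gross regional product changed by 2532.33/2871.72 − 1 = -0.1182, i.e. -11.82%.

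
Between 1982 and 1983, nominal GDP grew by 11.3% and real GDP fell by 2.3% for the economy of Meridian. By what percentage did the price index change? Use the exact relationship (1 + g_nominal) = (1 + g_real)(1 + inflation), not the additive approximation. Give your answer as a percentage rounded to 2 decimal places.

(1 + g_nom) = (1 + g_real)(1 + π), so π = 1.1130 / 0.9770 − 1 = 0.13920.

13.92%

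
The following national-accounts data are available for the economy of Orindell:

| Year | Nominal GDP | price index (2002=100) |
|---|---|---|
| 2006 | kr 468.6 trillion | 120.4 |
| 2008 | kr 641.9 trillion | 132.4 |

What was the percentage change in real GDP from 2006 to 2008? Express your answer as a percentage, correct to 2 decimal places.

24.57%

Real GDP 2006 = 468.6 / 1.204 = 389.20.
Real GDP 2008 = 641.9 / 1.324 = 484.82.
Real growth = 484.82 / 389.20 − 1 = 0.2457.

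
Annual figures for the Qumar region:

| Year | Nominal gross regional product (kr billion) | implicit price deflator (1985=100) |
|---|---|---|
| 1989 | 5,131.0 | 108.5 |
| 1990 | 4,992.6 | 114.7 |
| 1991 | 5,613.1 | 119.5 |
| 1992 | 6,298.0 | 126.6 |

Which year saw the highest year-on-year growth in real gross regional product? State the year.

1990: real = 4992.6/1.147 = 4352.75; growth vs 1989 (4729.03) = -7.96%.
1991: real = 5613.1/1.195 = 4697.15; growth vs 1990 (4352.75) = 7.91%.
1992: real = 6298.0/1.266 = 4974.72; growth vs 1991 (4697.15) = 5.91%.

1991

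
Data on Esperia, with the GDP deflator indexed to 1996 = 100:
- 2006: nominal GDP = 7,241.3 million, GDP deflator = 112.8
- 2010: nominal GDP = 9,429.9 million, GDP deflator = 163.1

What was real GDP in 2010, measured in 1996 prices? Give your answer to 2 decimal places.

5,781.67 million

Real GDP = Nominal / (GDP deflator/100) = 9429.9 / 1.631 = 5781.67.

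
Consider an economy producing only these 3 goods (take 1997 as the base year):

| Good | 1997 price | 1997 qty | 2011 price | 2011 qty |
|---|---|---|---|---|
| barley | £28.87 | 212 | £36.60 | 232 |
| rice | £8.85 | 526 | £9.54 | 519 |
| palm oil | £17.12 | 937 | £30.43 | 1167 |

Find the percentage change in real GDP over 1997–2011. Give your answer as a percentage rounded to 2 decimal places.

Real GDP 1997 = Nominal GDP 1997 = 28.87·212 + 8.85·526 + 17.12·937 = 26816.98.
Real GDP 2011 (at 1997 prices) = 28.87·232 + 8.85·519 + 17.12·1167 = 31270.03.
Real growth = 31270.03/26816.98 − 1 = 0.1661.

16.61%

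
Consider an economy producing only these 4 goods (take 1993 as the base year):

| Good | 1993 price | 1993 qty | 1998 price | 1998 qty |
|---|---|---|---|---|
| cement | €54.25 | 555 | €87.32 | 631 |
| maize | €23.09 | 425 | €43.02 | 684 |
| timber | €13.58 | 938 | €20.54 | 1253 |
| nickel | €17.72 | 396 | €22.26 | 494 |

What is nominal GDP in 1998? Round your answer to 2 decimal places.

€121257.66

Nominal GDP 1998 = Σ (p_1998 × q_1998) = 87.32·631 + 43.02·684 + 20.54·1253 + 22.26·494 = 121257.66.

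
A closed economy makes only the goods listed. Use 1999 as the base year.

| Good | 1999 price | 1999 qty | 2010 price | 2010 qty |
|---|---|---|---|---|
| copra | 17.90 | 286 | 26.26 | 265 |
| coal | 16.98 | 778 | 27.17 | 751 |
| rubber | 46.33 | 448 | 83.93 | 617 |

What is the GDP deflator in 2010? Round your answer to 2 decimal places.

Nominal GDP 2010 = 26.26·265 + 27.17·751 + 83.93·617 = 79148.38.
Real GDP 2010 (at 1999 prices) = 17.90·265 + 16.98·751 + 46.33·617 = 46081.09.
Deflator = Nominal/Real × 100 = 79148.38/46081.09 × 100 = 171.759.

171.76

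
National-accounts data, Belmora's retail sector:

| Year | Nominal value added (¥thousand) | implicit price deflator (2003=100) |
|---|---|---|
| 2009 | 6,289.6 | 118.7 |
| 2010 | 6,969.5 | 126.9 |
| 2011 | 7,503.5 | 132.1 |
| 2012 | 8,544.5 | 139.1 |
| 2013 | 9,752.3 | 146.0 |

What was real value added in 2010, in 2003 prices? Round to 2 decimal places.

¥5,492.12 thousand

Real value added 2010 = 6969.5 / 1.269 = 5492.12.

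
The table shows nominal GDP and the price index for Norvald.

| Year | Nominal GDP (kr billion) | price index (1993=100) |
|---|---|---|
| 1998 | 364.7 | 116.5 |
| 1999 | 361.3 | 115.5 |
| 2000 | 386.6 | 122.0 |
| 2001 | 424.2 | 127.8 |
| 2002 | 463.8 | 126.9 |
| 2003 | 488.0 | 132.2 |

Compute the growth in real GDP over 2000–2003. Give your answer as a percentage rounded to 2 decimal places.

16.49%

Real GDP 2000 = 386.6/1.220 = 316.89.
Real GDP 2003 = 488.0/1.322 = 369.14.
Change = 369.14/316.89 − 1 = 0.1649.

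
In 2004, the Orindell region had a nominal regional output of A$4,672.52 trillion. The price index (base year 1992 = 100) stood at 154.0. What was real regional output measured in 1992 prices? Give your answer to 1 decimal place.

A$3,034.1 trillion

Real regional output = Nominal / (price index/100) = 4672.52 / 1.540 = 3034.10.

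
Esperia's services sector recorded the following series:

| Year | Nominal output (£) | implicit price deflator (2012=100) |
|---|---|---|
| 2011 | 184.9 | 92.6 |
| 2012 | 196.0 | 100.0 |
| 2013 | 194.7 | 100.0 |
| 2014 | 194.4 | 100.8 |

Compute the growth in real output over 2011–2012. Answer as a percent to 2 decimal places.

Real output 2011 = 184.9/0.926 = 199.68.
Real output 2012 = 196.0/1.000 = 196.00.
Change = 196.00/199.68 − 1 = -0.0184.

-1.84%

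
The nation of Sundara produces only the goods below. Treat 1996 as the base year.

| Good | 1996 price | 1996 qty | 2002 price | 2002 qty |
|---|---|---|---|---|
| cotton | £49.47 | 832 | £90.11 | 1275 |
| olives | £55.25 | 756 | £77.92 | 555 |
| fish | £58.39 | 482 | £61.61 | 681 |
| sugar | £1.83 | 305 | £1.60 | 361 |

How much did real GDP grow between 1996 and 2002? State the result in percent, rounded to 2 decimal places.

Real GDP 1996 = Nominal GDP 1996 = 49.47·832 + 55.25·756 + 58.39·482 + 1.83·305 = 111630.17.
Real GDP 2002 (at 1996 prices) = 49.47·1275 + 55.25·555 + 58.39·681 + 1.83·361 = 134162.22.
Real growth = 134162.22/111630.17 − 1 = 0.2018.

20.18%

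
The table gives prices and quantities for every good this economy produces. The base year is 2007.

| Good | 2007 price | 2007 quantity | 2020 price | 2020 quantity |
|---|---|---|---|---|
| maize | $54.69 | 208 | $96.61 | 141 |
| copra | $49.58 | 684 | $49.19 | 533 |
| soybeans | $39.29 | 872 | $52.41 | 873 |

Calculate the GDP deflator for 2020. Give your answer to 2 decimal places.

125.07

Nominal GDP 2020 = 96.61·141 + 49.19·533 + 52.41·873 = 85594.21.
Real GDP 2020 (at 2007 prices) = 54.69·141 + 49.58·533 + 39.29·873 = 68437.60.
Deflator = Nominal/Real × 100 = 85594.21/68437.60 × 100 = 125.069.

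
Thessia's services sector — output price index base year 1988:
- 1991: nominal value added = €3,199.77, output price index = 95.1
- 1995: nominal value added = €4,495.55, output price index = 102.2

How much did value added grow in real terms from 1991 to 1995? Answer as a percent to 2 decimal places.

Real value added 1991 = 3199.77 / 0.951 = 3364.64.
Real value added 1995 = 4495.55 / 1.022 = 4398.78.
Real growth = 4398.78 / 3364.64 − 1 = 0.3074.

30.74%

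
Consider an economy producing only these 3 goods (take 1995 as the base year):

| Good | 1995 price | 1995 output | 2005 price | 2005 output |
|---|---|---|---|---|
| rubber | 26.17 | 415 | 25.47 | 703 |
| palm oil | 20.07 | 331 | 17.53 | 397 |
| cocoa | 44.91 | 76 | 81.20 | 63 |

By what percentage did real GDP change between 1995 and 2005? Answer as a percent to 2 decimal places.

Real GDP 1995 = Nominal GDP 1995 = 26.17·415 + 20.07·331 + 44.91·76 = 20916.88.
Real GDP 2005 (at 1995 prices) = 26.17·703 + 20.07·397 + 44.91·63 = 29194.63.
Real growth = 29194.63/20916.88 − 1 = 0.3957.

39.57%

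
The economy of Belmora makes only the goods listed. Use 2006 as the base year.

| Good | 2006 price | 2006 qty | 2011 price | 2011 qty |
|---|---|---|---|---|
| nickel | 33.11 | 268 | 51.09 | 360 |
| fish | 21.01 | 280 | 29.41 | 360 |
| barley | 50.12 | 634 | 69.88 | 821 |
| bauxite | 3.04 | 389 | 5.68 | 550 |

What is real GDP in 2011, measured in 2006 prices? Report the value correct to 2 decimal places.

Real GDP 2011 = Σ (p_2006 × q_2011) = 33.11·360 + 21.01·360 + 50.12·821 + 3.04·550 = 62303.72.

62303.72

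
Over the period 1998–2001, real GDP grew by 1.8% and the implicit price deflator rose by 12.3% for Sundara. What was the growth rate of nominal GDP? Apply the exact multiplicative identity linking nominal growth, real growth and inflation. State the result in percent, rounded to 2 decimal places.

14.32%

(1 + g_nom) = (1 + g_real)(1 + π) = 1.0180 × 1.1230 = 1.14321.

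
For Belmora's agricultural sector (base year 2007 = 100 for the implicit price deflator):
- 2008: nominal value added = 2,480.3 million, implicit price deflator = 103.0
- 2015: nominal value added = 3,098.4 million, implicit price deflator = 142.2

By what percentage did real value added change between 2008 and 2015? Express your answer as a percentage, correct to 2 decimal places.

Real value added 2008 = 2480.3 / 1.030 = 2408.06.
Real value added 2015 = 3098.4 / 1.422 = 2178.90.
Real growth = 2178.90 / 2408.06 − 1 = -0.0952.

-9.52%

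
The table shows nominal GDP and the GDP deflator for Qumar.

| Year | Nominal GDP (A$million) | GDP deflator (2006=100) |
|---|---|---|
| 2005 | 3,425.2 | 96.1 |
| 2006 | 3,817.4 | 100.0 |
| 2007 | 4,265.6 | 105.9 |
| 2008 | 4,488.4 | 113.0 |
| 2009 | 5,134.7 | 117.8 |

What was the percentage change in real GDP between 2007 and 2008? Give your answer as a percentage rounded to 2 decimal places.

Real GDP 2007 = 4265.6/1.059 = 4027.95.
Real GDP 2008 = 4488.4/1.130 = 3972.04.
Change = 3972.04/4027.95 − 1 = -0.0139.

-1.39%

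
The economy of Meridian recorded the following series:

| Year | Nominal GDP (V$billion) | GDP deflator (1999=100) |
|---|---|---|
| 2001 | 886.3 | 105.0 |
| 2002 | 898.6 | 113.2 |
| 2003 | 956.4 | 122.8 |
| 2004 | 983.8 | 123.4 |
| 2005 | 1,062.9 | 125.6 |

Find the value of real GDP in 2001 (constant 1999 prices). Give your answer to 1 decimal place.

V$844.1 billion

Real GDP 2001 = 886.3 / 1.050 = 844.10.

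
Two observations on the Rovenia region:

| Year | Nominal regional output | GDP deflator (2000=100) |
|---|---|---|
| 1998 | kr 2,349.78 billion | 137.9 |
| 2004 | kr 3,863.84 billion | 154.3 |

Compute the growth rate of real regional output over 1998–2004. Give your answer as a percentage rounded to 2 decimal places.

46.96%

Deflate each year: 1998 → 2349.78/1.379 = 1703.97; 2004 → 3863.84/1.543 = 2504.11.
So real regional output changed by 2504.11/1703.97 − 1 = 0.4696, i.e. 46.96%.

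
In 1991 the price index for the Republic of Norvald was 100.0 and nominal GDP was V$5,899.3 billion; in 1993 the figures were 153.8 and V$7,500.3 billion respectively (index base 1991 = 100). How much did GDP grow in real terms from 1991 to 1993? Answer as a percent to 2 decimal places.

-17.33%

Real GDP 1991 = 5899.3 / 1.000 = 5899.30.
Real GDP 1993 = 7500.3 / 1.538 = 4876.66.
Real growth = 4876.66 / 5899.30 − 1 = -0.1733.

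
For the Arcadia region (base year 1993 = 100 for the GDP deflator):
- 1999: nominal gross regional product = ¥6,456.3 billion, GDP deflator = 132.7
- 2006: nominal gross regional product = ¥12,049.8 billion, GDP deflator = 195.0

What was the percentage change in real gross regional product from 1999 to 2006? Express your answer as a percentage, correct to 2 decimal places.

Deflate each year: 1999 → 6456.3/1.327 = 4865.34; 2006 → 12049.8/1.950 = 6179.38.
So real gross regional product changed by 6179.38/4865.34 − 1 = 0.2701, i.e. 27.01%.

27.01%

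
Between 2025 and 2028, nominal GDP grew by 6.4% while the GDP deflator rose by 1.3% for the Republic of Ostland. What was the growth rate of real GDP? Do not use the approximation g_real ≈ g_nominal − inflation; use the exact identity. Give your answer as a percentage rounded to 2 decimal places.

5.03%

(1 + g_nom) = (1 + g_real)(1 + π), so g_real = 1.0640 / 1.0130 − 1 = 0.05035.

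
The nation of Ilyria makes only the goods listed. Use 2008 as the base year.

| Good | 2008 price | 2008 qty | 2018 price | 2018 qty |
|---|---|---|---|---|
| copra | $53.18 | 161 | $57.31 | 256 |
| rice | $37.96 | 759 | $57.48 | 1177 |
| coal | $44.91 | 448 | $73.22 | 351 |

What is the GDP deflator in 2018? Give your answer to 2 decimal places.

Nominal GDP 2018 = 57.31·256 + 57.48·1177 + 73.22·351 = 108025.54.
Real GDP 2018 (at 2008 prices) = 53.18·256 + 37.96·1177 + 44.91·351 = 74056.41.
Deflator = Nominal/Real × 100 = 108025.54/74056.41 × 100 = 145.869.

145.87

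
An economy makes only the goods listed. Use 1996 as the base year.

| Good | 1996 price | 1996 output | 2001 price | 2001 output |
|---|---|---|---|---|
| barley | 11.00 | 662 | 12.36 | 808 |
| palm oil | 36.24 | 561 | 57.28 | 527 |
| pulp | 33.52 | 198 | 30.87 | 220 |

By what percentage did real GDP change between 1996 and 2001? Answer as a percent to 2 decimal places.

Real GDP 1996 = Nominal GDP 1996 = 11.00·662 + 36.24·561 + 33.52·198 = 34249.60.
Real GDP 2001 (at 1996 prices) = 11.00·808 + 36.24·527 + 33.52·220 = 35360.88.
Real growth = 35360.88/34249.60 − 1 = 0.0324.

3.24%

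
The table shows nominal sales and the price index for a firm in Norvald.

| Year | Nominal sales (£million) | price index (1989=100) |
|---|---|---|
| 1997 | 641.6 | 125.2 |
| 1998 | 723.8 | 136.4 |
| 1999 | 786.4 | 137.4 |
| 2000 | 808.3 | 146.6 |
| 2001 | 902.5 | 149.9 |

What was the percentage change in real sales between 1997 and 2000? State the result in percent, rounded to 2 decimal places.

Real sales 1997 = 641.6/1.252 = 512.46.
Real sales 2000 = 808.3/1.466 = 551.36.
Change = 551.36/512.46 − 1 = 0.0759.

7.59%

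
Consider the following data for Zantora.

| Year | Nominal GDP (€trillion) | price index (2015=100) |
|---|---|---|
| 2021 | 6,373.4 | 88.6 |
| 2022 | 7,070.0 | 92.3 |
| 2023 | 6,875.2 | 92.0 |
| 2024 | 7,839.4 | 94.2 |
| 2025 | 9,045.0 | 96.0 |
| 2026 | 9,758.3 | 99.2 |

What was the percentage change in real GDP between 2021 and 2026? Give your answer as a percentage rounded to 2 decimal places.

Real GDP 2021 = 6373.4/0.886 = 7193.45.
Real GDP 2026 = 9758.3/0.992 = 9837.00.
Change = 9837.00/7193.45 − 1 = 0.3675.

36.75%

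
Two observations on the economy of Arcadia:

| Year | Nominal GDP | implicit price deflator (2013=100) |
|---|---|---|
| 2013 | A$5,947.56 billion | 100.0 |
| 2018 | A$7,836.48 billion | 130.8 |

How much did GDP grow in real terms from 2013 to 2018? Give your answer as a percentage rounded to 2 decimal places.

Real GDP 2013 = 5947.56 / 1.000 = 5947.56.
Real GDP 2018 = 7836.48 / 1.308 = 5991.19.
Real growth = 5991.19 / 5947.56 − 1 = 0.0073.

0.73%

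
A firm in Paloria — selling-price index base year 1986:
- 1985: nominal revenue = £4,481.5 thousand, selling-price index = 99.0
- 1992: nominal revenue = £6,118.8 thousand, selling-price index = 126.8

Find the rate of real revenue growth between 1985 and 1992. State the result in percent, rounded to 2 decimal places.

6.60%

Deflate each year: 1985 → 4481.5/0.990 = 4526.77; 1992 → 6118.8/1.268 = 4825.55.
So real revenue changed by 4825.55/4526.77 − 1 = 0.0660, i.e. 6.60%.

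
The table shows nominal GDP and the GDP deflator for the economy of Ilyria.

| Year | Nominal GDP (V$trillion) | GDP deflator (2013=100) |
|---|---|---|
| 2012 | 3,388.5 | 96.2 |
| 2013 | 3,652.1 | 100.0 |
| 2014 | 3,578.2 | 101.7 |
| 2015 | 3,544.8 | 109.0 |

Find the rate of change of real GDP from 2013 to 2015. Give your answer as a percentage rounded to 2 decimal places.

-10.95%

Real GDP 2013 = 3652.1/1.000 = 3652.10.
Real GDP 2015 = 3544.8/1.090 = 3252.11.
Change = 3252.11/3652.10 − 1 = -0.1095.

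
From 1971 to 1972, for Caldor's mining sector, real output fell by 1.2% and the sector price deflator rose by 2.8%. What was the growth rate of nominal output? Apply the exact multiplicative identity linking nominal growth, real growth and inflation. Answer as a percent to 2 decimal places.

1.57%

(1 + g_nom) = (1 + g_real)(1 + π) = 0.9880 × 1.0280 = 1.01566.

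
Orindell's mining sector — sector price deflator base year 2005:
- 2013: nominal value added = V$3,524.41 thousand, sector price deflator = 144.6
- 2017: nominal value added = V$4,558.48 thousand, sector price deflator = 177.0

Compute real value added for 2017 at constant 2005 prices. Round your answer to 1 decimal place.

Real value added = Nominal / (sector price deflator/100) = 4558.48 / 1.770 = 2575.41.

V$2,575.4 thousand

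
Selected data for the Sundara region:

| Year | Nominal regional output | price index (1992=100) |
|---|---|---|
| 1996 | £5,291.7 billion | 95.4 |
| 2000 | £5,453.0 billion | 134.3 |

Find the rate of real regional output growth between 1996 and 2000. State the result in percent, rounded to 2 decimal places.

Deflate each year: 1996 → 5291.7/0.954 = 5546.86; 2000 → 5453.0/1.343 = 4060.31.
So real regional output changed by 4060.31/5546.86 − 1 = -0.2680, i.e. -26.80%.

-26.80%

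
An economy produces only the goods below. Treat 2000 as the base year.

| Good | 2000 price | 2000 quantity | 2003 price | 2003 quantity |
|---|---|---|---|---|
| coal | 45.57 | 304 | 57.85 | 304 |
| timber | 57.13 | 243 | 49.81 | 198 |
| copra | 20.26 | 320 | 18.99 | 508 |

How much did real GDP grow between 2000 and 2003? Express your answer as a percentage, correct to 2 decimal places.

3.62%

Real GDP 2000 = Nominal GDP 2000 = 45.57·304 + 57.13·243 + 20.26·320 = 34219.07.
Real GDP 2003 (at 2000 prices) = 45.57·304 + 57.13·198 + 20.26·508 = 35457.10.
Real growth = 35457.10/34219.07 − 1 = 0.0362.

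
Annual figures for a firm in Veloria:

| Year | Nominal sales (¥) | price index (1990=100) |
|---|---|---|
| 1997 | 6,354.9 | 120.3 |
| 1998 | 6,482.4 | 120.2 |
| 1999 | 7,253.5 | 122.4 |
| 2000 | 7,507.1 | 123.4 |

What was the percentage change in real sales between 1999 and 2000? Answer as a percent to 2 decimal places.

Real sales 1999 = 7253.5/1.224 = 5926.06.
Real sales 2000 = 7507.1/1.234 = 6083.55.
Change = 6083.55/5926.06 − 1 = 0.0266.

2.66%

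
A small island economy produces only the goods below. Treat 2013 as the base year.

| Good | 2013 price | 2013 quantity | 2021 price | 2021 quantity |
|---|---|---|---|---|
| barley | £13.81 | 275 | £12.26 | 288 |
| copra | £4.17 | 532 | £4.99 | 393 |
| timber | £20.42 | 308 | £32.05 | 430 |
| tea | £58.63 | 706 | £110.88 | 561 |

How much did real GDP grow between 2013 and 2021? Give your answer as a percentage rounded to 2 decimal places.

-11.94%

Real GDP 2013 = Nominal GDP 2013 = 13.81·275 + 4.17·532 + 20.42·308 + 58.63·706 = 53698.33.
Real GDP 2021 (at 2013 prices) = 13.81·288 + 4.17·393 + 20.42·430 + 58.63·561 = 47288.12.
Real growth = 47288.12/53698.33 − 1 = -0.1194.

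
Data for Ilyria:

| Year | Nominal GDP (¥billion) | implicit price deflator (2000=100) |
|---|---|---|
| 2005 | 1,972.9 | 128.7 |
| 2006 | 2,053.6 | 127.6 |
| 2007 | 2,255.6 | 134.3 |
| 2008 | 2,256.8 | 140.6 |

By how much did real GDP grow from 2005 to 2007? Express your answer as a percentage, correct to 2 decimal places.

9.56%

Real GDP 2005 = 1972.9/1.287 = 1532.94.
Real GDP 2007 = 2255.6/1.343 = 1679.52.
Change = 1679.52/1532.94 − 1 = 0.0956.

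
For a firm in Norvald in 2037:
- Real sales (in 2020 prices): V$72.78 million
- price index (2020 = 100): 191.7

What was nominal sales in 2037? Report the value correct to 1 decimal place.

V$139.5 million

Nominal sales = Real × (price index/100) = 72.78 × 1.917 = 139.52.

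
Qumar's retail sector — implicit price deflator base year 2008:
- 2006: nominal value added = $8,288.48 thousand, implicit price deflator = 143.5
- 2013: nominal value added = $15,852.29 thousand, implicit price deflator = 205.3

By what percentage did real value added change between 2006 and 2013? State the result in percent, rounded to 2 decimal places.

Real value added 2006 = 8288.48 / 1.435 = 5775.94.
Real value added 2013 = 15852.29 / 2.053 = 7721.52.
Real growth = 7721.52 / 5775.94 − 1 = 0.3368.

33.68%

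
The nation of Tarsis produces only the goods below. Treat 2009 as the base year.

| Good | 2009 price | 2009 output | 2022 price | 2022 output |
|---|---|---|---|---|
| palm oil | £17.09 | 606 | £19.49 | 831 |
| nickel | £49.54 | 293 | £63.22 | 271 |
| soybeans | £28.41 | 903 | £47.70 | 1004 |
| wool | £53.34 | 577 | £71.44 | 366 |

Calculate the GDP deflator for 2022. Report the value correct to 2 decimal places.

141.88

Nominal GDP 2022 = 19.49·831 + 63.22·271 + 47.70·1004 + 71.44·366 = 107366.65.
Real GDP 2022 (at 2009 prices) = 17.09·831 + 49.54·271 + 28.41·1004 + 53.34·366 = 75673.21.
Deflator = Nominal/Real × 100 = 107366.65/75673.21 × 100 = 141.882.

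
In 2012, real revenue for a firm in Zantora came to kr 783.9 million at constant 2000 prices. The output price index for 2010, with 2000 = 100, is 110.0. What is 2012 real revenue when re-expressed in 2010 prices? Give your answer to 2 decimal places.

kr 862.29 million

Real revenue in 2010 prices = Real revenue in 2000 prices × (P_2010/P_2000) = 783.9 × 1.100 = 862.29.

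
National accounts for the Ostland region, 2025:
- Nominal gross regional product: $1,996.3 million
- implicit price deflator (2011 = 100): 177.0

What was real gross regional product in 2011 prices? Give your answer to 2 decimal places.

Real gross regional product = Nominal / (implicit price deflator/100) = 1996.3 / 1.770 = 1127.85.

$1,127.85 million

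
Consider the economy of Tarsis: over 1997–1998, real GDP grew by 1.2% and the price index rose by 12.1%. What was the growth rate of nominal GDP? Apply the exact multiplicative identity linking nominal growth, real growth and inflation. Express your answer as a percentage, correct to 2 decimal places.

(1 + g_nom) = (1 + g_real)(1 + π) = 1.0120 × 1.1210 = 1.13445.

13.45%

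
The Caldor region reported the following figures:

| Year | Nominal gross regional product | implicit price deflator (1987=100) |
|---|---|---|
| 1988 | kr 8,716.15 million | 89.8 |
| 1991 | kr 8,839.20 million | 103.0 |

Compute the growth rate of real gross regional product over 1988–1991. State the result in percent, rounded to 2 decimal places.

Deflate each year: 1988 → 8716.15/0.898 = 9706.18; 1991 → 8839.20/1.030 = 8581.75.
So real gross regional product changed by 8581.75/9706.18 − 1 = -0.1158, i.e. -11.58%.

-11.58%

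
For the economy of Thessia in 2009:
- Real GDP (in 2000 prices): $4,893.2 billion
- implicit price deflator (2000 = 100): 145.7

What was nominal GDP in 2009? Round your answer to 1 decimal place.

Nominal GDP = Real × (implicit price deflator/100) = 4893.2 × 1.457 = 7129.39.

$7,129.4 billion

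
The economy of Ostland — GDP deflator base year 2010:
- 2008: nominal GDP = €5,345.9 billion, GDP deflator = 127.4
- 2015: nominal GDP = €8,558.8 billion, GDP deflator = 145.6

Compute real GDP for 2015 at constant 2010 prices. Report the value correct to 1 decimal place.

Real GDP = Nominal / (GDP deflator/100) = 8558.8 / 1.456 = 5878.30.

€5,878.3 billion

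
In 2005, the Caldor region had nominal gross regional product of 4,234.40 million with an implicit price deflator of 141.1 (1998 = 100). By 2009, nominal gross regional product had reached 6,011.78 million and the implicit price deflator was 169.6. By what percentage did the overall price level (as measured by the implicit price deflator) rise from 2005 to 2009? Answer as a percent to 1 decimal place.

Price-level change = 169.6 / 141.1 − 1 = 0.2020.

20.2%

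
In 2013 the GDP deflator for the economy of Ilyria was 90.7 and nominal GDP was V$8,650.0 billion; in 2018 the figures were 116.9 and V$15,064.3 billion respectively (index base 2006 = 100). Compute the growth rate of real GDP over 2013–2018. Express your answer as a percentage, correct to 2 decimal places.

35.12%

Deflate each year: 2013 → 8650.0/0.907 = 9536.93; 2018 → 15064.3/1.169 = 12886.48.
So real GDP changed by 12886.48/9536.93 − 1 = 0.3512, i.e. 35.12%.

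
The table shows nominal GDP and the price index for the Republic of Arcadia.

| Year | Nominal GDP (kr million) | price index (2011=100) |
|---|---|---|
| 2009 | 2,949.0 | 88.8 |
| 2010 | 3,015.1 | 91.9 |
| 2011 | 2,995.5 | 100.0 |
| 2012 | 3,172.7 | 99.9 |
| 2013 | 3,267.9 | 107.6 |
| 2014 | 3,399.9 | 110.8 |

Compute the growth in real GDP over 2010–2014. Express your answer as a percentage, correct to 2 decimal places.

Real GDP 2010 = 3015.1/0.919 = 3280.85.
Real GDP 2014 = 3399.9/1.108 = 3068.50.
Change = 3068.50/3280.85 − 1 = -0.0647.

-6.47%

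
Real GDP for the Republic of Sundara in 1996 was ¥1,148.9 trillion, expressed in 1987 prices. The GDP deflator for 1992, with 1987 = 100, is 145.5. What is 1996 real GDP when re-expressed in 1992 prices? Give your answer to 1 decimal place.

Real GDP in 1992 prices = Real GDP in 1987 prices × (P_1992/P_1987) = 1148.9 × 1.455 = 1671.65.

¥1,671.6 trillion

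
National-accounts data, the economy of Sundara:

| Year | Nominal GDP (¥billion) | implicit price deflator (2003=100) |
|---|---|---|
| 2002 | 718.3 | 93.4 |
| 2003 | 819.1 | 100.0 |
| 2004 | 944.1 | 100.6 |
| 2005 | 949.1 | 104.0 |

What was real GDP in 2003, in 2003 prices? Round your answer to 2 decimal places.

Real GDP 2003 = 819.1 / 1.000 = 819.10.

¥819.10 billion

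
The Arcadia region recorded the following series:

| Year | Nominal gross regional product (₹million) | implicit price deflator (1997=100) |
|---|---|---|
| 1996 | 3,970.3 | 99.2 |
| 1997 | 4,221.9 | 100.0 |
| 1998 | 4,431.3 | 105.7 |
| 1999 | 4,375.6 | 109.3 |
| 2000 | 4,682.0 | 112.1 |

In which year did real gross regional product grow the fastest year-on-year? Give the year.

1997

1997: real = 4221.9/1.000 = 4221.90; growth vs 1996 (4002.32) = 5.49%.
1998: real = 4431.3/1.057 = 4192.34; growth vs 1997 (4221.90) = -0.70%.
1999: real = 4375.6/1.093 = 4003.29; growth vs 1998 (4192.34) = -4.51%.
2000: real = 4682.0/1.121 = 4176.63; growth vs 1999 (4003.29) = 4.33%.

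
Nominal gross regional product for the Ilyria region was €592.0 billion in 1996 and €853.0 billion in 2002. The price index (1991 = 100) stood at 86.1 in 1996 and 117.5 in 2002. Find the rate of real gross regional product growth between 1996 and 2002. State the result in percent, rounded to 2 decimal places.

5.58%

Real gross regional product 1996 = 592.0 / 0.861 = 687.57.
Real gross regional product 2002 = 853.0 / 1.175 = 725.96.
Real growth = 725.96 / 687.57 − 1 = 0.0558.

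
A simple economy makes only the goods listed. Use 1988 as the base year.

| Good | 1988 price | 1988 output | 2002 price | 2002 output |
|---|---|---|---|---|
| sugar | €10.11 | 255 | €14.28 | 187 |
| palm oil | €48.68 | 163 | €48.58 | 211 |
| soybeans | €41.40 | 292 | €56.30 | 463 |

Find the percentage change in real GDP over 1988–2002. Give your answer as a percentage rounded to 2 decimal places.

38.62%

Real GDP 1988 = Nominal GDP 1988 = 10.11·255 + 48.68·163 + 41.40·292 = 22601.69.
Real GDP 2002 (at 1988 prices) = 10.11·187 + 48.68·211 + 41.40·463 = 31330.25.
Real growth = 31330.25/22601.69 − 1 = 0.3862.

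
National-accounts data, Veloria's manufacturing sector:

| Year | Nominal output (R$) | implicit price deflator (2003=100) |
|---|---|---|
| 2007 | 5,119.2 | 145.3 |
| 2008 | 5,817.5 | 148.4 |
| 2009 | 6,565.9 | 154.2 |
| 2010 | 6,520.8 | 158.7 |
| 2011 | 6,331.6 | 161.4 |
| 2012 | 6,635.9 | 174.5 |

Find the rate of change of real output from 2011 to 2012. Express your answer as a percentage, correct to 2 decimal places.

Real output 2011 = 6331.6/1.614 = 3922.92.
Real output 2012 = 6635.9/1.745 = 3802.81.
Change = 3802.81/3922.92 − 1 = -0.0306.

-3.06%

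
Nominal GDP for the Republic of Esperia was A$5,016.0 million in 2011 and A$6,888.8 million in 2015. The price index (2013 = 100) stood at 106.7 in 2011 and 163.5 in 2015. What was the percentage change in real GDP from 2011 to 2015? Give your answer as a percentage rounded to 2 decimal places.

-10.37%

Real GDP 2011 = 5016.0 / 1.067 = 4701.03.
Real GDP 2015 = 6888.8 / 1.635 = 4213.33.
Real growth = 4213.33 / 4701.03 − 1 = -0.1037.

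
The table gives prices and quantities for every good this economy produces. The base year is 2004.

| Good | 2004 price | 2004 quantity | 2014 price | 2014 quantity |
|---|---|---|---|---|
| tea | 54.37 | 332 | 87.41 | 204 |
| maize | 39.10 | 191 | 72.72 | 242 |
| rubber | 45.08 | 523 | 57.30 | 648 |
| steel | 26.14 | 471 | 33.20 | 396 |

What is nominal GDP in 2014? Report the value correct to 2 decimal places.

85707.48

Nominal GDP 2014 = Σ (p_2014 × q_2014) = 87.41·204 + 72.72·242 + 57.30·648 + 33.20·396 = 85707.48.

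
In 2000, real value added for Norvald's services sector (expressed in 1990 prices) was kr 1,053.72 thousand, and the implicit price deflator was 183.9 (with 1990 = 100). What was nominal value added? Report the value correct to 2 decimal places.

kr 1,937.79 thousand

Nominal value added = Real × (implicit price deflator/100) = 1053.72 × 1.839 = 1937.79.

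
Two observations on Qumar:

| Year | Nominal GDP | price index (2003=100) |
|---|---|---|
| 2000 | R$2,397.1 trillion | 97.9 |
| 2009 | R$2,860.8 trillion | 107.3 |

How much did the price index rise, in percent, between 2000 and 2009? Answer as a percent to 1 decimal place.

Price-level change = 107.3 / 97.9 − 1 = 0.0960.

9.6%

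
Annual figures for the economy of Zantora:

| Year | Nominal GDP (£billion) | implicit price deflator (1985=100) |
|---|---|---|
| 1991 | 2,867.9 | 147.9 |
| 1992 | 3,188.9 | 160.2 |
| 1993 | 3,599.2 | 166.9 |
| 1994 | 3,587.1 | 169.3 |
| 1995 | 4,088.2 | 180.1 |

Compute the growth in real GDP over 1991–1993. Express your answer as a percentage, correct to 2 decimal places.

11.21%

Real GDP 1991 = 2867.9/1.479 = 1939.08.
Real GDP 1993 = 3599.2/1.669 = 2156.50.
Change = 2156.50/1939.08 − 1 = 0.1121.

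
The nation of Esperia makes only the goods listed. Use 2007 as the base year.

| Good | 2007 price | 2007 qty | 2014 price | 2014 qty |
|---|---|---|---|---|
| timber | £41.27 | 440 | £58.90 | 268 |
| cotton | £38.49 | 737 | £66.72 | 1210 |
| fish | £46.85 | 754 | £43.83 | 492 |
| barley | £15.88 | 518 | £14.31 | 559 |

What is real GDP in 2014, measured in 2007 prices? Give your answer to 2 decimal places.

£89560.38

Real GDP 2014 = Σ (p_2007 × q_2014) = 41.27·268 + 38.49·1210 + 46.85·492 + 15.88·559 = 89560.38.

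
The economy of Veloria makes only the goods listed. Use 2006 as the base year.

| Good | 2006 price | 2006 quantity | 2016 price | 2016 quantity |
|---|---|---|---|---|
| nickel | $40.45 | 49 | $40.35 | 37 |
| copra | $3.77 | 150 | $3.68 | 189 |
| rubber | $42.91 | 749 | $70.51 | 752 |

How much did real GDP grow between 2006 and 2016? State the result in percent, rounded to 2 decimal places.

-0.60%

Real GDP 2006 = Nominal GDP 2006 = 40.45·49 + 3.77·150 + 42.91·749 = 34687.14.
Real GDP 2016 (at 2006 prices) = 40.45·37 + 3.77·189 + 42.91·752 = 34477.50.
Real growth = 34477.50/34687.14 − 1 = -0.0060.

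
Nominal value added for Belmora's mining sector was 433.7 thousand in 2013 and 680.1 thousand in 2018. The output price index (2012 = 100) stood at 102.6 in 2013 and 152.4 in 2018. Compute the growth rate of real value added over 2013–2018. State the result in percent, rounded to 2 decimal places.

Deflate each year: 2013 → 433.7/1.026 = 422.71; 2018 → 680.1/1.524 = 446.26.
So real value added changed by 446.26/422.71 − 1 = 0.0557, i.e. 5.57%.

5.57%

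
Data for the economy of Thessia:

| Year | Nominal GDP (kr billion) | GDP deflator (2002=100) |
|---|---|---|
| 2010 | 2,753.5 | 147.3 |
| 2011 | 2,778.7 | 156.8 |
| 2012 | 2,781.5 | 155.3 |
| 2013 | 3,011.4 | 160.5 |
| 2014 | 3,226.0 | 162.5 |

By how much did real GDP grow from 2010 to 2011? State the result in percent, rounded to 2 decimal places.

-5.20%

Real GDP 2010 = 2753.5/1.473 = 1869.31.
Real GDP 2011 = 2778.7/1.568 = 1772.13.
Change = 1772.13/1869.31 − 1 = -0.0520.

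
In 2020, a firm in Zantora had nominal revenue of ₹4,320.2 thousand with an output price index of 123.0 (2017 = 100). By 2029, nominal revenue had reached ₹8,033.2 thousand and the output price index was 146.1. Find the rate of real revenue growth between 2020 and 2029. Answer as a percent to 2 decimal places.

56.55%

Deflate each year: 2020 → 4320.2/1.230 = 3512.36; 2029 → 8033.2/1.461 = 5498.43.
So real revenue changed by 5498.43/3512.36 − 1 = 0.5655, i.e. 56.55%.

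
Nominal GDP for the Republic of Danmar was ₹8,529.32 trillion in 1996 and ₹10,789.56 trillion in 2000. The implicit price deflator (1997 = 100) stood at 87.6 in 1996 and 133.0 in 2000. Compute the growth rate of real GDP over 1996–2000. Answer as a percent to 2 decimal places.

-16.68%

Real GDP 1996 = 8529.32 / 0.876 = 9736.67.
Real GDP 2000 = 10789.56 / 1.330 = 8112.45.
Real growth = 8112.45 / 9736.67 − 1 = -0.1668.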